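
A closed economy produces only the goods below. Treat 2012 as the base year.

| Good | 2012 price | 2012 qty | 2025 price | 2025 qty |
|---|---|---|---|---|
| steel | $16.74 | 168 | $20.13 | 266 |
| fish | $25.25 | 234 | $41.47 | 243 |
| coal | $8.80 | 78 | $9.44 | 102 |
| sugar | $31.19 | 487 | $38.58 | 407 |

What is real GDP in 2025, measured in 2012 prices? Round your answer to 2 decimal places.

Real GDP 2025 = Σ (p_2012 × q_2025) = 16.74·266 + 25.25·243 + 8.80·102 + 31.19·407 = 24180.52.

$24180.52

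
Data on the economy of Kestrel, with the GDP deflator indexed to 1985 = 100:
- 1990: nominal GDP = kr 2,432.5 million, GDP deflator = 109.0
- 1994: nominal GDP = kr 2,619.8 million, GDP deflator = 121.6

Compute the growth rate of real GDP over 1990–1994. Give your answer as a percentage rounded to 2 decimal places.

Deflate each year: 1990 → 2432.5/1.090 = 2231.65; 1994 → 2619.8/1.216 = 2154.44.
So real GDP changed by 2154.44/2231.65 − 1 = -0.0346, i.e. -3.46%.

-3.46%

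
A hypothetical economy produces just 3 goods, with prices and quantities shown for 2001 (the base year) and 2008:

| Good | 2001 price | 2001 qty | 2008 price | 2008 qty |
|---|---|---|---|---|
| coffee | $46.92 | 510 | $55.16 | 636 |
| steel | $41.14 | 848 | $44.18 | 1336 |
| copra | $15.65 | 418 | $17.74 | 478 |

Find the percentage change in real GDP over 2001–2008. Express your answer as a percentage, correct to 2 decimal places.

41.20%

Real GDP 2001 = Nominal GDP 2001 = 46.92·510 + 41.14·848 + 15.65·418 = 65357.62.
Real GDP 2008 (at 2001 prices) = 46.92·636 + 41.14·1336 + 15.65·478 = 92284.86.
Real growth = 92284.86/65357.62 − 1 = 0.4120.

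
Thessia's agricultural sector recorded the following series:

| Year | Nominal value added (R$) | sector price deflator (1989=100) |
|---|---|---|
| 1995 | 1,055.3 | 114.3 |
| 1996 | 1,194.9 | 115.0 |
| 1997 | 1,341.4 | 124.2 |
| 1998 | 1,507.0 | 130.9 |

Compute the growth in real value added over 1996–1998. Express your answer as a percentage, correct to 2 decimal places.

10.80%

Real value added 1996 = 1194.9/1.150 = 1039.04.
Real value added 1998 = 1507.0/1.309 = 1151.26.
Change = 1151.26/1039.04 − 1 = 0.1080.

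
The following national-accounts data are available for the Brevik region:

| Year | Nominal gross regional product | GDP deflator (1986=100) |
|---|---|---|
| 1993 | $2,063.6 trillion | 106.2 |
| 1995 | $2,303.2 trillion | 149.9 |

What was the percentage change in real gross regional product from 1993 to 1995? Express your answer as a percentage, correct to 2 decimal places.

Deflate each year: 1993 → 2063.6/1.062 = 1943.13; 1995 → 2303.2/1.499 = 1536.49.
So real gross regional product changed by 1536.49/1943.13 − 1 = -0.2093, i.e. -20.93%.

-20.93%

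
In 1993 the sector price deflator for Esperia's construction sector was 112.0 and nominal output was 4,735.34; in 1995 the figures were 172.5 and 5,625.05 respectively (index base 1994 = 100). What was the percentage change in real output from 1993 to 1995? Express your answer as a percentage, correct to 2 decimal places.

Real output 1993 = 4735.34 / 1.120 = 4227.98.
Real output 1995 = 5625.05 / 1.725 = 3260.90.
Real growth = 3260.90 / 4227.98 − 1 = -0.2287.

-22.87%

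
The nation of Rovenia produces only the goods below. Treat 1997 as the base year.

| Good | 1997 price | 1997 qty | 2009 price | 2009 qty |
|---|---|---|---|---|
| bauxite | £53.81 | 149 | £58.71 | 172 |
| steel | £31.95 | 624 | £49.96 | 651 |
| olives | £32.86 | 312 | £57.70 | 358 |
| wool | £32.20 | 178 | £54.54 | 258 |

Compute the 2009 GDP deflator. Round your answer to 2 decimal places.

Nominal GDP 2009 = 58.71·172 + 49.96·651 + 57.70·358 + 54.54·258 = 77350.00.
Real GDP 2009 (at 1997 prices) = 53.81·172 + 31.95·651 + 32.86·358 + 32.20·258 = 50126.25.
Deflator = Nominal/Real × 100 = 77350.00/50126.25 × 100 = 154.310.

154.31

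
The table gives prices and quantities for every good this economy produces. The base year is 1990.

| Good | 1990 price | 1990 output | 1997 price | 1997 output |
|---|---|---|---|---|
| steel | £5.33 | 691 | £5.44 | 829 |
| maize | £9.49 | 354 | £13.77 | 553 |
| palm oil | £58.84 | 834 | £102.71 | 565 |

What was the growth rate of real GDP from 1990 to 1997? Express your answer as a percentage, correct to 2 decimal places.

Real GDP 1990 = Nominal GDP 1990 = 5.33·691 + 9.49·354 + 58.84·834 = 56115.05.
Real GDP 1997 (at 1990 prices) = 5.33·829 + 9.49·553 + 58.84·565 = 42911.14.
Real growth = 42911.14/56115.05 − 1 = -0.2353.

-23.53%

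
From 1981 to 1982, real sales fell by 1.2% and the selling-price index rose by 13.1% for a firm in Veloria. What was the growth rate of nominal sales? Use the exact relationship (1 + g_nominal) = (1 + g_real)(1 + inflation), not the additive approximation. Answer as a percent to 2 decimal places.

(1 + g_nom) = (1 + g_real)(1 + π) = 0.9880 × 1.1310 = 1.11743.

11.74%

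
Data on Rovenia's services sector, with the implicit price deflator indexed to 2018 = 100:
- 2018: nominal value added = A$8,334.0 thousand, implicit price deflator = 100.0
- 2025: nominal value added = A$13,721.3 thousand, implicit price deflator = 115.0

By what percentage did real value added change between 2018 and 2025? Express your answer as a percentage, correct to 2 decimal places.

Deflate each year: 2018 → 8334.0/1.000 = 8334.00; 2025 → 13721.3/1.150 = 11931.57.
So real value added changed by 11931.57/8334.00 − 1 = 0.4317, i.e. 43.17%.

43.17%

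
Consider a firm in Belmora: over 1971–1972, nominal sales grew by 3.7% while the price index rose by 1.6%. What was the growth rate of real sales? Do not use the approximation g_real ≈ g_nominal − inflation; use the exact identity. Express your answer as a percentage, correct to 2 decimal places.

2.07%

(1 + g_nom) = (1 + g_real)(1 + π), so g_real = 1.0370 / 1.0160 − 1 = 0.02067.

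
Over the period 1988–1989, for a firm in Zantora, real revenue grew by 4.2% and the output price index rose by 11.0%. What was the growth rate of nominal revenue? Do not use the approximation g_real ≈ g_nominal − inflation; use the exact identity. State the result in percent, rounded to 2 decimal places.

15.66%

(1 + g_nom) = (1 + g_real)(1 + π) = 1.0420 × 1.1100 = 1.15662.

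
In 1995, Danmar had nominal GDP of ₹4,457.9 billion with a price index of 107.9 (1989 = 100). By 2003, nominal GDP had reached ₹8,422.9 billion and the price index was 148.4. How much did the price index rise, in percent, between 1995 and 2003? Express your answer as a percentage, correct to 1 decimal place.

Price-level change = 148.4 / 107.9 − 1 = 0.3753.

37.5%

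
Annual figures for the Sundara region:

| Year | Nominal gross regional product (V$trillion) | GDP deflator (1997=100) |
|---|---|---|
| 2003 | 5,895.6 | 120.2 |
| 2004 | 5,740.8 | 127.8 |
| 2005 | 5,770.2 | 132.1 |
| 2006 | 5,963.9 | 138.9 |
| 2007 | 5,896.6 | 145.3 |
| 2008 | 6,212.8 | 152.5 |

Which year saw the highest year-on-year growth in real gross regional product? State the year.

2008

2004: real = 5740.8/1.278 = 4492.02; growth vs 2003 (4904.83) = -8.42%.
2005: real = 5770.2/1.321 = 4368.05; growth vs 2004 (4492.02) = -2.76%.
2006: real = 5963.9/1.389 = 4293.66; growth vs 2005 (4368.05) = -1.70%.
2007: real = 5896.6/1.453 = 4058.22; growth vs 2006 (4293.66) = -5.48%.
2008: real = 6212.8/1.525 = 4073.97; growth vs 2007 (4058.22) = 0.39%.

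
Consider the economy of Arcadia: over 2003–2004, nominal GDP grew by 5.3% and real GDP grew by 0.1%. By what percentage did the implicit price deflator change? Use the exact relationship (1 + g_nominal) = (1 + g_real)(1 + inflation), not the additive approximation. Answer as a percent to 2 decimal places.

(1 + g_nom) = (1 + g_real)(1 + π), so π = 1.0530 / 1.0010 − 1 = 0.05195.

5.19%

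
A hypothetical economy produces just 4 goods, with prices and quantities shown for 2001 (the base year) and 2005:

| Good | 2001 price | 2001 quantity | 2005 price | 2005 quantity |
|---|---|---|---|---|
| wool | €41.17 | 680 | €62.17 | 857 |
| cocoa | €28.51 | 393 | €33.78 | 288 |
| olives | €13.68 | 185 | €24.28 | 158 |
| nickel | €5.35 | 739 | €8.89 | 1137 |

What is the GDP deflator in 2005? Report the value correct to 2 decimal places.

148.74

Nominal GDP 2005 = 62.17·857 + 33.78·288 + 24.28·158 + 8.89·1137 = 76952.50.
Real GDP 2005 (at 2001 prices) = 41.17·857 + 28.51·288 + 13.68·158 + 5.35·1137 = 51737.96.
Deflator = Nominal/Real × 100 = 76952.50/51737.96 × 100 = 148.735.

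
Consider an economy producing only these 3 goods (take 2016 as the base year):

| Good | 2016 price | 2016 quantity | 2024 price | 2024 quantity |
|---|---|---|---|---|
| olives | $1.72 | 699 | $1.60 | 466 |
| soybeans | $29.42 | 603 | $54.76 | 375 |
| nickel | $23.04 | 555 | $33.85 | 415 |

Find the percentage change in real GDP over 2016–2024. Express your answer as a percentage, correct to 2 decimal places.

Real GDP 2016 = Nominal GDP 2016 = 1.72·699 + 29.42·603 + 23.04·555 = 31729.74.
Real GDP 2024 (at 2016 prices) = 1.72·466 + 29.42·375 + 23.04·415 = 21395.62.
Real growth = 21395.62/31729.74 − 1 = -0.3257.

-32.57%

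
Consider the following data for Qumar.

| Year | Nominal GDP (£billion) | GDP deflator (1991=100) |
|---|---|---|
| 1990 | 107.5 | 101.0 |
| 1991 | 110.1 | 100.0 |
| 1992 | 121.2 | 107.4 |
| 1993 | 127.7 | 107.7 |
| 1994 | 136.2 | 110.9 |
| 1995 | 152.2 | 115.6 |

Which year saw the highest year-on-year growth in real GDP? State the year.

1991: real = 110.1/1.000 = 110.10; growth vs 1990 (106.44) = 3.44%.
1992: real = 121.2/1.074 = 112.85; growth vs 1991 (110.10) = 2.50%.
1993: real = 127.7/1.077 = 118.57; growth vs 1992 (112.85) = 5.07%.
1994: real = 136.2/1.109 = 122.81; growth vs 1993 (118.57) = 3.58%.
1995: real = 152.2/1.156 = 131.66; growth vs 1994 (122.81) = 7.21%.

1995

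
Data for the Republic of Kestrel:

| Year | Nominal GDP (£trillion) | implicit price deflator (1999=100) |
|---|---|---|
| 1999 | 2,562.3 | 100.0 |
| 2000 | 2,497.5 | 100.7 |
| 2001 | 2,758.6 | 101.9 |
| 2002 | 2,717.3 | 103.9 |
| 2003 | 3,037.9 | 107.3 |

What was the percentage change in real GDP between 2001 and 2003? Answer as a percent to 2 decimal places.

Real GDP 2001 = 2758.6/1.019 = 2707.16.
Real GDP 2003 = 3037.9/1.073 = 2831.22.
Change = 2831.22/2707.16 − 1 = 0.0458.

4.58%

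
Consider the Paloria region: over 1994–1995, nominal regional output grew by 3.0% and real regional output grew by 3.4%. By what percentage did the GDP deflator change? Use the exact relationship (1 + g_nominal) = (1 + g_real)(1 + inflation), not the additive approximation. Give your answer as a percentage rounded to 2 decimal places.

(1 + g_nom) = (1 + g_real)(1 + π), so π = 1.0300 / 1.0340 − 1 = -0.00387.

-0.39%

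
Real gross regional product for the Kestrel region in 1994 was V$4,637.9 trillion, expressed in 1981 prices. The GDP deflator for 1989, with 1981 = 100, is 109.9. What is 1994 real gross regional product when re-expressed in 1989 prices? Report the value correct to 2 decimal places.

Real gross regional product in 1989 prices = Real gross regional product in 1981 prices × (P_1989/P_1981) = 4637.9 × 1.099 = 5097.05.

V$5,097.05 trillion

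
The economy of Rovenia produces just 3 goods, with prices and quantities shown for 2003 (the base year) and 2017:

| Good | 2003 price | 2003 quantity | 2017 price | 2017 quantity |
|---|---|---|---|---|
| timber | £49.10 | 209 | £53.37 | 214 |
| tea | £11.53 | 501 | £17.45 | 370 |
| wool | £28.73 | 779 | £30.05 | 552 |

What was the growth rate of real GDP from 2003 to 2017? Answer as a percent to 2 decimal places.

-20.27%

Real GDP 2003 = Nominal GDP 2003 = 49.10·209 + 11.53·501 + 28.73·779 = 38419.10.
Real GDP 2017 (at 2003 prices) = 49.10·214 + 11.53·370 + 28.73·552 = 30632.46.
Real growth = 30632.46/38419.10 − 1 = -0.2027.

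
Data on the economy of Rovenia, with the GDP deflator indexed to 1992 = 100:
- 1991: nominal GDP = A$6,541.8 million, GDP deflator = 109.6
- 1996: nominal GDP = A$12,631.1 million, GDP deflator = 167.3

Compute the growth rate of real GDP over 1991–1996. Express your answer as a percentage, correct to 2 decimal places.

Deflate each year: 1991 → 6541.8/1.096 = 5968.80; 1996 → 12631.1/1.673 = 7549.97.
So real GDP changed by 7549.97/5968.80 − 1 = 0.2649, i.e. 26.49%.

26.49%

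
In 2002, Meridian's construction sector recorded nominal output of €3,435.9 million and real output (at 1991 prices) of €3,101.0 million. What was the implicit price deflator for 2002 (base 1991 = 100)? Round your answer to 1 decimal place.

implicit price deflator = (Nominal / Real) × 100 = 3435.9 / 3101.0 × 100 = 110.80.

110.8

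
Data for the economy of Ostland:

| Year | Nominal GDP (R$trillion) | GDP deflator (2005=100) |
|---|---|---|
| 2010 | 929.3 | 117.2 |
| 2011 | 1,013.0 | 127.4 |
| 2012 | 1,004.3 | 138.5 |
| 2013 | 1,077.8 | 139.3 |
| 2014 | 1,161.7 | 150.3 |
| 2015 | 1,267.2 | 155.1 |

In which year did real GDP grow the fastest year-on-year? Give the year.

2011: real = 1013.0/1.274 = 795.13; growth vs 2010 (792.92) = 0.28%.
2012: real = 1004.3/1.385 = 725.13; growth vs 2011 (795.13) = -8.80%.
2013: real = 1077.8/1.393 = 773.73; growth vs 2012 (725.13) = 6.70%.
2014: real = 1161.7/1.503 = 772.92; growth vs 2013 (773.73) = -0.10%.
2015: real = 1267.2/1.551 = 817.02; growth vs 2014 (772.92) = 5.71%.

2013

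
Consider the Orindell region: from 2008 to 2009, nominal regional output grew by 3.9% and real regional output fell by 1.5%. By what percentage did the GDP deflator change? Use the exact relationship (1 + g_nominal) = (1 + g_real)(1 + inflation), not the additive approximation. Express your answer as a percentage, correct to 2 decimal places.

(1 + g_nom) = (1 + g_real)(1 + π), so π = 1.0390 / 0.9850 − 1 = 0.05482.

5.48%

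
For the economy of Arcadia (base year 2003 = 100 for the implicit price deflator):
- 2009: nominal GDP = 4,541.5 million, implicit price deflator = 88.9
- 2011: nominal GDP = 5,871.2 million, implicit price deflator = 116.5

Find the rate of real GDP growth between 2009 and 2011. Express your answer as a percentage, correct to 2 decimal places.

Deflate each year: 2009 → 4541.5/0.889 = 5108.55; 2011 → 5871.2/1.165 = 5039.66.
So real GDP changed by 5039.66/5108.55 − 1 = -0.0135, i.e. -1.35%.

-1.35%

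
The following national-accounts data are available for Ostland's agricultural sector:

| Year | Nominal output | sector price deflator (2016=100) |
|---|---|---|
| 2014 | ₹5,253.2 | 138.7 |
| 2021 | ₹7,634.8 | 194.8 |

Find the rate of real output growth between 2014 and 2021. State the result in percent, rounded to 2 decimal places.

Real output 2014 = 5253.2 / 1.387 = 3787.45.
Real output 2021 = 7634.8 / 1.948 = 3919.30.
Real growth = 3919.30 / 3787.45 − 1 = 0.0348.

3.48%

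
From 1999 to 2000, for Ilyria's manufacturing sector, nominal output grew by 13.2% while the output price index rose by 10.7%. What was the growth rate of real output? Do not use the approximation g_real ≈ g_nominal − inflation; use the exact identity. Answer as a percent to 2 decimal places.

(1 + g_nom) = (1 + g_real)(1 + π), so g_real = 1.1320 / 1.1070 − 1 = 0.02258.

2.26%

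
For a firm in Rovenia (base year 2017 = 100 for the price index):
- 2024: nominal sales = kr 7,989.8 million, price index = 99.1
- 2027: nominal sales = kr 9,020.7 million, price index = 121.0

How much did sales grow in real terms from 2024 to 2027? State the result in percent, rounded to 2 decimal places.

-7.53%

Real sales 2024 = 7989.8 / 0.991 = 8062.36.
Real sales 2027 = 9020.7 / 1.210 = 7455.12.
Real growth = 7455.12 / 8062.36 − 1 = -0.0753.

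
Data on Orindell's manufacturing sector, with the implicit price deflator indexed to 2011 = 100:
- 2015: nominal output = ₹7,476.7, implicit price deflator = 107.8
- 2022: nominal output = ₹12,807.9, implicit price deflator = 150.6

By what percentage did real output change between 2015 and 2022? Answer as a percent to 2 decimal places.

22.62%

Deflate each year: 2015 → 7476.7/1.078 = 6935.71; 2022 → 12807.9/1.506 = 8504.58.
So real output changed by 8504.58/6935.71 − 1 = 0.2262, i.e. 22.62%.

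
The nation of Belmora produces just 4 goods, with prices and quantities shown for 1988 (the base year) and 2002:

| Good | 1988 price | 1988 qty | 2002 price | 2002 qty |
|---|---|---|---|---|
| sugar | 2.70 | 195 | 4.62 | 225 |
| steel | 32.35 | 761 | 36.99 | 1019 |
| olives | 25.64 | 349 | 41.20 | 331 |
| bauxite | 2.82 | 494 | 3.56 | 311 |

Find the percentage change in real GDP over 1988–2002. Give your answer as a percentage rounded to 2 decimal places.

Real GDP 1988 = Nominal GDP 1988 = 2.70·195 + 32.35·761 + 25.64·349 + 2.82·494 = 35486.29.
Real GDP 2002 (at 1988 prices) = 2.70·225 + 32.35·1019 + 25.64·331 + 2.82·311 = 42936.01.
Real growth = 42936.01/35486.29 − 1 = 0.2099.

20.99%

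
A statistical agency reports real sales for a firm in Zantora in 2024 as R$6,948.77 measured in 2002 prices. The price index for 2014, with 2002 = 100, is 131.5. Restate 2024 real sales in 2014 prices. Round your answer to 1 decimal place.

R$9,137.6

Real sales in 2014 prices = Real sales in 2002 prices × (P_2014/P_2002) = 6948.77 × 1.315 = 9137.63.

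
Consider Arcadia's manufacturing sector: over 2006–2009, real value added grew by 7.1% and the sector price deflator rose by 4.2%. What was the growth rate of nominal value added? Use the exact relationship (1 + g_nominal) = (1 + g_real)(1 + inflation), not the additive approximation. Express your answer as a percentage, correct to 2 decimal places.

(1 + g_nom) = (1 + g_real)(1 + π) = 1.0710 × 1.0420 = 1.11598.

11.60%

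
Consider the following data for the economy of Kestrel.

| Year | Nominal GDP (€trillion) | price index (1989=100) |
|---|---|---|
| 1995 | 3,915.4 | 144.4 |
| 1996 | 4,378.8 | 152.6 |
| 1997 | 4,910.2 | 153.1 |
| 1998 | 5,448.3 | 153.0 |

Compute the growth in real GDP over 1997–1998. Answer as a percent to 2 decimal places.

Real GDP 1997 = 4910.2/1.531 = 3207.18.
Real GDP 1998 = 5448.3/1.530 = 3560.98.
Change = 3560.98/3207.18 − 1 = 0.1103.

11.03%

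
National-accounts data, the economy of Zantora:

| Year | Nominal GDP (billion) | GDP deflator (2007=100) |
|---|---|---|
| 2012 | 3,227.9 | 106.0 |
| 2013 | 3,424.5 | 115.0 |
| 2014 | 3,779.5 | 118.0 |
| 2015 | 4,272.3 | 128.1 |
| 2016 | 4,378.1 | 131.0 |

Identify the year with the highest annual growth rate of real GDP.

2013: real = 3424.5/1.150 = 2977.83; growth vs 2012 (3045.19) = -2.21%.
2014: real = 3779.5/1.180 = 3202.97; growth vs 2013 (2977.83) = 7.56%.
2015: real = 4272.3/1.281 = 3335.13; growth vs 2014 (3202.97) = 4.13%.
2016: real = 4378.1/1.310 = 3342.06; growth vs 2015 (3335.13) = 0.21%.

2014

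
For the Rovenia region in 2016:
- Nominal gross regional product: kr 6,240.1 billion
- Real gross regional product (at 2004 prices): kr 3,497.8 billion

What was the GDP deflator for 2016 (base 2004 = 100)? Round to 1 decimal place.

178.4

GDP deflator = (Nominal / Real) × 100 = 6240.1 / 3497.8 × 100 = 178.40.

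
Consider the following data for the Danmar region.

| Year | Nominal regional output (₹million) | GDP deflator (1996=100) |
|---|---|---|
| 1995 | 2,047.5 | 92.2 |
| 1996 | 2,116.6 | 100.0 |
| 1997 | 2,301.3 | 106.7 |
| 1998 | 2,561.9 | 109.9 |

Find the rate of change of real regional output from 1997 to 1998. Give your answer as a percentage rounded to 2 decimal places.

Real regional output 1997 = 2301.3/1.067 = 2156.79.
Real regional output 1998 = 2561.9/1.099 = 2331.12.
Change = 2331.12/2156.79 − 1 = 0.0808.

8.08%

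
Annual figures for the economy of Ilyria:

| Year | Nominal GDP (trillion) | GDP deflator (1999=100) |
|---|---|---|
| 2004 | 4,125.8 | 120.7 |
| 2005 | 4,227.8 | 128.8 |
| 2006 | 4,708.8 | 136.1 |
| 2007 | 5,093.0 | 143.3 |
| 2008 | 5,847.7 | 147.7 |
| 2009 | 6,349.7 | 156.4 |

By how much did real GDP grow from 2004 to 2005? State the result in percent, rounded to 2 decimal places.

Real GDP 2004 = 4125.8/1.207 = 3418.23.
Real GDP 2005 = 4227.8/1.288 = 3282.45.
Change = 3282.45/3418.23 − 1 = -0.0397.

-3.97%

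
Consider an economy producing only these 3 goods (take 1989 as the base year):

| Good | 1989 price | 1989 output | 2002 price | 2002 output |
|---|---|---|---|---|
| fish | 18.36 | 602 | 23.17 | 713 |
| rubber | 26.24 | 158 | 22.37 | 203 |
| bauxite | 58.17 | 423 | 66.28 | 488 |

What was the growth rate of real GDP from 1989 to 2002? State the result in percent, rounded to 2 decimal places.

17.59%

Real GDP 1989 = Nominal GDP 1989 = 18.36·602 + 26.24·158 + 58.17·423 = 39804.55.
Real GDP 2002 (at 1989 prices) = 18.36·713 + 26.24·203 + 58.17·488 = 46804.36.
Real growth = 46804.36/39804.55 − 1 = 0.1759.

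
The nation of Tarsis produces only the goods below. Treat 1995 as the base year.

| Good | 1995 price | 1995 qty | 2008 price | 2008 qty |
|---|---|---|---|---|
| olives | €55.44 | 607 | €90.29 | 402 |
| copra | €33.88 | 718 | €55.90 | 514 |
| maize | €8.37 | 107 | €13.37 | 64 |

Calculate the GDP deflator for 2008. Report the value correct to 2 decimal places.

163.74

Nominal GDP 2008 = 90.29·402 + 55.90·514 + 13.37·64 = 65884.86.
Real GDP 2008 (at 1995 prices) = 55.44·402 + 33.88·514 + 8.37·64 = 40236.88.
Deflator = Nominal/Real × 100 = 65884.86/40236.88 × 100 = 163.742.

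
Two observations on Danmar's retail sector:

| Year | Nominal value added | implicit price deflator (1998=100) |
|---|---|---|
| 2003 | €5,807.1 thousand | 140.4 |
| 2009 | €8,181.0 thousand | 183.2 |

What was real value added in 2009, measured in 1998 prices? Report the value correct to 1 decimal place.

Real value added = Nominal / (implicit price deflator/100) = 8181.0 / 1.832 = 4465.61.

€4,465.6 thousand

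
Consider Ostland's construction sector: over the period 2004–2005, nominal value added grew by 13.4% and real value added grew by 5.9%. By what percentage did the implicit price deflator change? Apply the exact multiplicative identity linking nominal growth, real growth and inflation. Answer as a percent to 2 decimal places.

7.08%

(1 + g_nom) = (1 + g_real)(1 + π), so π = 1.1340 / 1.0590 − 1 = 0.07082.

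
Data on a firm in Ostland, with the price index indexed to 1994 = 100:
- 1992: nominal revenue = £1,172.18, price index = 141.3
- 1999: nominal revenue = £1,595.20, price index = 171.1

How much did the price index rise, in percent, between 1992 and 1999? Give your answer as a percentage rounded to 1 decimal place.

21.1%

Price-level change = 171.1 / 141.3 − 1 = 0.2109.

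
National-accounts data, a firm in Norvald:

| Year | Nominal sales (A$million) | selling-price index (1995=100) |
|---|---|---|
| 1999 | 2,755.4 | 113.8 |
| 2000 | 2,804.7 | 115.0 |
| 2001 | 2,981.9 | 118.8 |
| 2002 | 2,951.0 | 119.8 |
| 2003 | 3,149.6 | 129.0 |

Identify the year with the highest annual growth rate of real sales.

2000: real = 2804.7/1.150 = 2438.87; growth vs 1999 (2421.27) = 0.73%.
2001: real = 2981.9/1.188 = 2510.02; growth vs 2000 (2438.87) = 2.92%.
2002: real = 2951.0/1.198 = 2463.27; growth vs 2001 (2510.02) = -1.86%.
2003: real = 3149.6/1.290 = 2441.55; growth vs 2002 (2463.27) = -0.88%.

2001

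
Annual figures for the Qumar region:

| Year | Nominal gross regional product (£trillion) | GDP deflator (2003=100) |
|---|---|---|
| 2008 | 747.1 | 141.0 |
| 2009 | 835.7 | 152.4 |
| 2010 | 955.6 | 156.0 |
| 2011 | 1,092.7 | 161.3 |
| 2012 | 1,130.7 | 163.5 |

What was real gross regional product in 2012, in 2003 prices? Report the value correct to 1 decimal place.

£691.6 trillion

Real gross regional product 2012 = 1130.7 / 1.635 = 691.56.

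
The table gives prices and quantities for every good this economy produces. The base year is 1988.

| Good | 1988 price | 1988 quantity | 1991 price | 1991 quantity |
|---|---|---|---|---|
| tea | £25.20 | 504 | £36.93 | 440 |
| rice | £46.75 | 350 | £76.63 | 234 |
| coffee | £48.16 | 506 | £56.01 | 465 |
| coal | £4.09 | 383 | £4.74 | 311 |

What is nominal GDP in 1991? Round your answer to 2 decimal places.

£61699.41

Nominal GDP 1991 = Σ (p_1991 × q_1991) = 36.93·440 + 76.63·234 + 56.01·465 + 4.74·311 = 61699.41.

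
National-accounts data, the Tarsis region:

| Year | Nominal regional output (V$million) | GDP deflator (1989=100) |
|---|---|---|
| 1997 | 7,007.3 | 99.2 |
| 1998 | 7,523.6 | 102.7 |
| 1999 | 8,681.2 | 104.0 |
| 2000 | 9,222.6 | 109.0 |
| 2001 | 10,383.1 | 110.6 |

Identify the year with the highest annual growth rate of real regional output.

1998: real = 7523.6/1.027 = 7325.80; growth vs 1997 (7063.81) = 3.71%.
1999: real = 8681.2/1.040 = 8347.31; growth vs 1998 (7325.80) = 13.94%.
2000: real = 9222.6/1.090 = 8461.10; growth vs 1999 (8347.31) = 1.36%.
2001: real = 10383.1/1.106 = 9387.97; growth vs 2000 (8461.10) = 10.95%.

1999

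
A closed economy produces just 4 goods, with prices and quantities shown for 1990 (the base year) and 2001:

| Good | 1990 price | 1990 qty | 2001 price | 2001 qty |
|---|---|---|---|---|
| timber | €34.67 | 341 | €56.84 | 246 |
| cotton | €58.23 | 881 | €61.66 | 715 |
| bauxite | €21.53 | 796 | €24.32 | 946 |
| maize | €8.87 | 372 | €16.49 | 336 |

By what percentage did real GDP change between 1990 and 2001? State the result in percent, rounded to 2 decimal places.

-12.03%

Real GDP 1990 = Nominal GDP 1990 = 34.67·341 + 58.23·881 + 21.53·796 + 8.87·372 = 83560.62.
Real GDP 2001 (at 1990 prices) = 34.67·246 + 58.23·715 + 21.53·946 + 8.87·336 = 73510.97.
Real growth = 73510.97/83560.62 − 1 = -0.1203.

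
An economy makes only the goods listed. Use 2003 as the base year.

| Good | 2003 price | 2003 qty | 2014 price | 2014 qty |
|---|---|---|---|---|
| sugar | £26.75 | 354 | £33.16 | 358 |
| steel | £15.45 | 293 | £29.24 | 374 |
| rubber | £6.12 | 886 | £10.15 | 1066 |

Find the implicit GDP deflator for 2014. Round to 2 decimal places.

Nominal GDP 2014 = 33.16·358 + 29.24·374 + 10.15·1066 = 33626.94.
Real GDP 2014 (at 2003 prices) = 26.75·358 + 15.45·374 + 6.12·1066 = 21878.72.
Deflator = Nominal/Real × 100 = 33626.94/21878.72 × 100 = 153.697.

153.70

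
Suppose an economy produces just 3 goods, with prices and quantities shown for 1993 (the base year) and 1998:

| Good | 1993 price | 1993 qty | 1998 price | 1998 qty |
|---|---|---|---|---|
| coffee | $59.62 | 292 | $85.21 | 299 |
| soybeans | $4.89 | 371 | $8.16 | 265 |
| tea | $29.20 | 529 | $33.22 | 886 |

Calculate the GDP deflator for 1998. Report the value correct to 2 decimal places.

Nominal GDP 1998 = 85.21·299 + 8.16·265 + 33.22·886 = 57073.11.
Real GDP 1998 (at 1993 prices) = 59.62·299 + 4.89·265 + 29.20·886 = 44993.43.
Deflator = Nominal/Real × 100 = 57073.11/44993.43 × 100 = 126.848.

126.85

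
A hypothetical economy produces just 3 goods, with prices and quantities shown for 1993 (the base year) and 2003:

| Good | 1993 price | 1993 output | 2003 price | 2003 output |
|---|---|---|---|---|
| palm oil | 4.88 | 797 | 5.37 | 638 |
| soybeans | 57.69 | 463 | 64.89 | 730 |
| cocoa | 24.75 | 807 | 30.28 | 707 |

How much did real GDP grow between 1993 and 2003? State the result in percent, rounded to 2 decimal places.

24.03%

Real GDP 1993 = Nominal GDP 1993 = 4.88·797 + 57.69·463 + 24.75·807 = 50573.08.
Real GDP 2003 (at 1993 prices) = 4.88·638 + 57.69·730 + 24.75·707 = 62725.39.
Real growth = 62725.39/50573.08 − 1 = 0.2403.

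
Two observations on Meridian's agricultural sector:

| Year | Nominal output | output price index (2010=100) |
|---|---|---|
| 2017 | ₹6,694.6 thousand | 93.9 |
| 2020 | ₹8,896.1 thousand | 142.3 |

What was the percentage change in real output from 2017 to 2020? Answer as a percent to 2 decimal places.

-12.31%

Real output 2017 = 6694.6 / 0.939 = 7129.50.
Real output 2020 = 8896.1 / 1.423 = 6251.65.
Real growth = 6251.65 / 7129.50 − 1 = -0.1231.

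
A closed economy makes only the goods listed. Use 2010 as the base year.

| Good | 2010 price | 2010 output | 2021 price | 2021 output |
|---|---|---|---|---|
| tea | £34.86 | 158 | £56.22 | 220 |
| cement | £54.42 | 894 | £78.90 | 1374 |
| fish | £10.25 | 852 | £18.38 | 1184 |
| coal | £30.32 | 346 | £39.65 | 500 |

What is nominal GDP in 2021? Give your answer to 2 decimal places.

£162363.92

Nominal GDP 2021 = Σ (p_2021 × q_2021) = 56.22·220 + 78.90·1374 + 18.38·1184 + 39.65·500 = 162363.92.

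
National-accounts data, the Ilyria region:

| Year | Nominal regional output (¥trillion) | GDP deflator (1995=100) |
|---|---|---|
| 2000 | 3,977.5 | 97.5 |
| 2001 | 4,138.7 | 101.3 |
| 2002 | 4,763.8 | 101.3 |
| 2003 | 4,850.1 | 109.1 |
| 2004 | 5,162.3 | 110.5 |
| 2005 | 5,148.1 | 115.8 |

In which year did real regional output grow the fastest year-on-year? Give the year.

2001: real = 4138.7/1.013 = 4085.59; growth vs 2000 (4079.49) = 0.15%.
2002: real = 4763.8/1.013 = 4702.67; growth vs 2001 (4085.59) = 15.10%.
2003: real = 4850.1/1.091 = 4445.55; growth vs 2002 (4702.67) = -5.47%.
2004: real = 5162.3/1.105 = 4671.76; growth vs 2003 (4445.55) = 5.09%.
2005: real = 5148.1/1.158 = 4445.68; growth vs 2004 (4671.76) = -4.84%.

2002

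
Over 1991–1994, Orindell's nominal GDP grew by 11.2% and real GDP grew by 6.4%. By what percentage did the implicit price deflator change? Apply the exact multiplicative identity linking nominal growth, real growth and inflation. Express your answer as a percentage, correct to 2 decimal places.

(1 + g_nom) = (1 + g_real)(1 + π), so π = 1.1120 / 1.0640 − 1 = 0.04511.

4.51%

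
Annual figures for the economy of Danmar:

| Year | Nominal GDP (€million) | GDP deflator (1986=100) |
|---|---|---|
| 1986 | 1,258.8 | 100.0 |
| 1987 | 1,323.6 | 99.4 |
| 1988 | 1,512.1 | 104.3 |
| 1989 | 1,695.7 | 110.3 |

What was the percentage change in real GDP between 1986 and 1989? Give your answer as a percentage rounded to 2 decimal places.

Real GDP 1986 = 1258.8/1.000 = 1258.80.
Real GDP 1989 = 1695.7/1.103 = 1537.35.
Change = 1537.35/1258.80 − 1 = 0.2213.

22.13%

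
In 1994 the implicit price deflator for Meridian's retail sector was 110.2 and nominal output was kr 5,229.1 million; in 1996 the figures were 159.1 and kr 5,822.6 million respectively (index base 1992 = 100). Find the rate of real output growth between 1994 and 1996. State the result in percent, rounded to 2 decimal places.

-22.87%

Real output 1994 = 5229.1 / 1.102 = 4745.10.
Real output 1996 = 5822.6 / 1.591 = 3659.71.
Real growth = 3659.71 / 4745.10 − 1 = -0.2287.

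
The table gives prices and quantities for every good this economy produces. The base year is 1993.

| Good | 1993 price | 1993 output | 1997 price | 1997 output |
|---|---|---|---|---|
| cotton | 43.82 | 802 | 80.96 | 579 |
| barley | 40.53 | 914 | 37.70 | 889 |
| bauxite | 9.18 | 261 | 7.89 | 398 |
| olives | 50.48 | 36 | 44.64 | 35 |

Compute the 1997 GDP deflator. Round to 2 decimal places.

127.34

Nominal GDP 1997 = 80.96·579 + 37.70·889 + 7.89·398 + 44.64·35 = 85093.76.
Real GDP 1997 (at 1993 prices) = 43.82·579 + 40.53·889 + 9.18·398 + 50.48·35 = 66823.39.
Deflator = Nominal/Real × 100 = 85093.76/66823.39 × 100 = 127.341.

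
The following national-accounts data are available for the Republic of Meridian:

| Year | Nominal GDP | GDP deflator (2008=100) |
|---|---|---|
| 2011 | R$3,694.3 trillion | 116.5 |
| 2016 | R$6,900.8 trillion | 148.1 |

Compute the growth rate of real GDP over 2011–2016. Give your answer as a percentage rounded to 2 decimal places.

46.94%

Real GDP 2011 = 3694.3 / 1.165 = 3171.07.
Real GDP 2016 = 6900.8 / 1.481 = 4659.55.
Real growth = 4659.55 / 3171.07 − 1 = 0.4694.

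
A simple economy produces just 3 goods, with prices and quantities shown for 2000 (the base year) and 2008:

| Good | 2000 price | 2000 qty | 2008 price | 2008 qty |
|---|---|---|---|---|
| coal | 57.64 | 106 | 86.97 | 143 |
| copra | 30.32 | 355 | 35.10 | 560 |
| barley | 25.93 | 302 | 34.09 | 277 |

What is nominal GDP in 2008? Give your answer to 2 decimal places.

41535.64

Nominal GDP 2008 = Σ (p_2008 × q_2008) = 86.97·143 + 35.10·560 + 34.09·277 = 41535.64.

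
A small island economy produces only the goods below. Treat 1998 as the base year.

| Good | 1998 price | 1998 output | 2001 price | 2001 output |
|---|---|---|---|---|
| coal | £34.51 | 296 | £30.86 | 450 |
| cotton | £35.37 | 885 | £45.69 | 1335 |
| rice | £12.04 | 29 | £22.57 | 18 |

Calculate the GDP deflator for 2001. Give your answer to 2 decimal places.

119.57

Nominal GDP 2001 = 30.86·450 + 45.69·1335 + 22.57·18 = 75289.41.
Real GDP 2001 (at 1998 prices) = 34.51·450 + 35.37·1335 + 12.04·18 = 62965.17.
Deflator = Nominal/Real × 100 = 75289.41/62965.17 × 100 = 119.573.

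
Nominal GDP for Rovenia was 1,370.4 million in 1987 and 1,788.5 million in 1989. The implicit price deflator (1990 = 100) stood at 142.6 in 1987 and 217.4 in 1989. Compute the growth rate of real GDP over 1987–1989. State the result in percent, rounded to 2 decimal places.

-14.39%

Deflate each year: 1987 → 1370.4/1.426 = 961.01; 1989 → 1788.5/2.174 = 822.68.
So real GDP changed by 822.68/961.01 − 1 = -0.1439, i.e. -14.39%.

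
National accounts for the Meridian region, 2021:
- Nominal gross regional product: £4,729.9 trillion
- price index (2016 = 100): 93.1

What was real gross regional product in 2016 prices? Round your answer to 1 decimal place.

Real gross regional product = Nominal / (price index/100) = 4729.9 / 0.931 = 5080.45.

£5,080.5 trillion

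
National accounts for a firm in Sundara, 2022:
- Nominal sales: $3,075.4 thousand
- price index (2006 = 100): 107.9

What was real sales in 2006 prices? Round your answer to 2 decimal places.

$2,850.23 thousand

Real sales = Nominal / (price index/100) = 3075.4 / 1.079 = 2850.23.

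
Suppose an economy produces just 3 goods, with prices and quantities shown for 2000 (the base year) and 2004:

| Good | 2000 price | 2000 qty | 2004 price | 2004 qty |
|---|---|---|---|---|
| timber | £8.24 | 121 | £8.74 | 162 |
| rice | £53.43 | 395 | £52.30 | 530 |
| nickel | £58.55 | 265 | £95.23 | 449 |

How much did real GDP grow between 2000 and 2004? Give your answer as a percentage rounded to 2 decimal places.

Real GDP 2000 = Nominal GDP 2000 = 8.24·121 + 53.43·395 + 58.55·265 = 37617.64.
Real GDP 2004 (at 2000 prices) = 8.24·162 + 53.43·530 + 58.55·449 = 55941.73.
Real growth = 55941.73/37617.64 − 1 = 0.4871.

48.71%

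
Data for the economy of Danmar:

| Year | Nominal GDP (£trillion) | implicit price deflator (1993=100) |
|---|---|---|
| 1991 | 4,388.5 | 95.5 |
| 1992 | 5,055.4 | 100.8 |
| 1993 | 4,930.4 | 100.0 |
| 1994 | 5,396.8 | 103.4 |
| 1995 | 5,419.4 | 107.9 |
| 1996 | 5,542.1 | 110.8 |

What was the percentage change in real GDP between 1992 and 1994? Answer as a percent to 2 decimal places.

Real GDP 1992 = 5055.4/1.008 = 5015.28.
Real GDP 1994 = 5396.8/1.034 = 5219.34.
Change = 5219.34/5015.28 − 1 = 0.0407.

4.07%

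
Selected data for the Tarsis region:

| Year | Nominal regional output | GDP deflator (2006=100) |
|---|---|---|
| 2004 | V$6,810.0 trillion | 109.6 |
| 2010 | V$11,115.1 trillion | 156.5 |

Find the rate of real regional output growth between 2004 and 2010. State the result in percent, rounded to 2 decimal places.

Deflate each year: 2004 → 6810.0/1.096 = 6213.50; 2010 → 11115.1/1.565 = 7102.30.
So real regional output changed by 7102.30/6213.50 − 1 = 0.1430, i.e. 14.30%.

14.30%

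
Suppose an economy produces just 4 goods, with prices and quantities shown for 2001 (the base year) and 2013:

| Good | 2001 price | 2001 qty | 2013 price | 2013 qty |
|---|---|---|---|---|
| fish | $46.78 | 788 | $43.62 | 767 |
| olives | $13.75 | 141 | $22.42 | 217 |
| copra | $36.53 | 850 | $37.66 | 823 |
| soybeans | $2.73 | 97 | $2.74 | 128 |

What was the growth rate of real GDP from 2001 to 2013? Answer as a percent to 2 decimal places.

Real GDP 2001 = Nominal GDP 2001 = 46.78·788 + 13.75·141 + 36.53·850 + 2.73·97 = 70116.70.
Real GDP 2013 (at 2001 prices) = 46.78·767 + 13.75·217 + 36.53·823 + 2.73·128 = 69277.64.
Real growth = 69277.64/70116.70 − 1 = -0.0120.

-1.20%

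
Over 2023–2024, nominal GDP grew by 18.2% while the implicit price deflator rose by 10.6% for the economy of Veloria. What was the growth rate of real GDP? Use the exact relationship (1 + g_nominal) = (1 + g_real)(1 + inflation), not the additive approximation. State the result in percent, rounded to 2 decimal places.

6.87%

(1 + g_nom) = (1 + g_real)(1 + π), so g_real = 1.1820 / 1.1060 − 1 = 0.06872.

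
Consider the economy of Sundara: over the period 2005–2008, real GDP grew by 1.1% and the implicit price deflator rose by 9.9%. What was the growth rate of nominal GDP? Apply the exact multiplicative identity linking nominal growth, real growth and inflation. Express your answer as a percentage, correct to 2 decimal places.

(1 + g_nom) = (1 + g_real)(1 + π) = 1.0110 × 1.0990 = 1.11109.

11.11%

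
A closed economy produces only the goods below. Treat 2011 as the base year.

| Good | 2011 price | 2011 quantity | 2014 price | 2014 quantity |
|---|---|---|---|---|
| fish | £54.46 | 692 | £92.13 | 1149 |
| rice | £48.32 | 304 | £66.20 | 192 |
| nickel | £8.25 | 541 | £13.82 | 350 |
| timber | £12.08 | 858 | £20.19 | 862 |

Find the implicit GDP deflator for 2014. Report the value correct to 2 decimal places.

Nominal GDP 2014 = 92.13·1149 + 66.20·192 + 13.82·350 + 20.19·862 = 140808.55.
Real GDP 2014 (at 2011 prices) = 54.46·1149 + 48.32·192 + 8.25·350 + 12.08·862 = 85152.44.
Deflator = Nominal/Real × 100 = 140808.55/85152.44 × 100 = 165.361.

165.36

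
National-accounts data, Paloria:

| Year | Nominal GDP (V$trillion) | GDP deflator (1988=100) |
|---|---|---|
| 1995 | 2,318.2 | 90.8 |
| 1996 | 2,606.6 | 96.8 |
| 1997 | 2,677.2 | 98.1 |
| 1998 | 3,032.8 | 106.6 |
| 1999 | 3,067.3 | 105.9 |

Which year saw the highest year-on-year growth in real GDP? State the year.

1996: real = 2606.6/0.968 = 2692.77; growth vs 1995 (2553.08) = 5.47%.
1997: real = 2677.2/0.981 = 2729.05; growth vs 1996 (2692.77) = 1.35%.
1998: real = 3032.8/1.066 = 2845.03; growth vs 1997 (2729.05) = 4.25%.
1999: real = 3067.3/1.059 = 2896.41; growth vs 1998 (2845.03) = 1.81%.

1996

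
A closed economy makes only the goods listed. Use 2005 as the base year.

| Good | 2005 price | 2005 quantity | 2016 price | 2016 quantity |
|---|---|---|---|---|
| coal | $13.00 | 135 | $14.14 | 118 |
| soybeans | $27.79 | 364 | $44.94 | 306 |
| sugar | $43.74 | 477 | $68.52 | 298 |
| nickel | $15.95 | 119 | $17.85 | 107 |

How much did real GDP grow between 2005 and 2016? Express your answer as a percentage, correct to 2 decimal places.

Real GDP 2005 = Nominal GDP 2005 = 13.00·135 + 27.79·364 + 43.74·477 + 15.95·119 = 34632.59.
Real GDP 2016 (at 2005 prices) = 13.00·118 + 27.79·306 + 43.74·298 + 15.95·107 = 24778.91.
Real growth = 24778.91/34632.59 − 1 = -0.2845.

-28.45%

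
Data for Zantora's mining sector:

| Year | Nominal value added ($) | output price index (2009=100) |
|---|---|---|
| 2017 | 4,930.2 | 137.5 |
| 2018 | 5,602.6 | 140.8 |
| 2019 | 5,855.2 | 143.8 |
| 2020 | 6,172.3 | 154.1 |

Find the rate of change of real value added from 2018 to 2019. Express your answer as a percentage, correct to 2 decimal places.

Real value added 2018 = 5602.6/1.408 = 3979.12.
Real value added 2019 = 5855.2/1.438 = 4071.77.
Change = 4071.77/3979.12 − 1 = 0.0233.

2.33%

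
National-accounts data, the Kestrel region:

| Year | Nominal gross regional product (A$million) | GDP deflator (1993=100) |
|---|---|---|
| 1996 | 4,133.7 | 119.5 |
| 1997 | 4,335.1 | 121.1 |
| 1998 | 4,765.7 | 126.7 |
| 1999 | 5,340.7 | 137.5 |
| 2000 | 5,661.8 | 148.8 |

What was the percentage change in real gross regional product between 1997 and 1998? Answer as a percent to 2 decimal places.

Real gross regional product 1997 = 4335.1/1.211 = 3579.77.
Real gross regional product 1998 = 4765.7/1.267 = 3761.40.
Change = 3761.40/3579.77 − 1 = 0.0507.

5.07%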